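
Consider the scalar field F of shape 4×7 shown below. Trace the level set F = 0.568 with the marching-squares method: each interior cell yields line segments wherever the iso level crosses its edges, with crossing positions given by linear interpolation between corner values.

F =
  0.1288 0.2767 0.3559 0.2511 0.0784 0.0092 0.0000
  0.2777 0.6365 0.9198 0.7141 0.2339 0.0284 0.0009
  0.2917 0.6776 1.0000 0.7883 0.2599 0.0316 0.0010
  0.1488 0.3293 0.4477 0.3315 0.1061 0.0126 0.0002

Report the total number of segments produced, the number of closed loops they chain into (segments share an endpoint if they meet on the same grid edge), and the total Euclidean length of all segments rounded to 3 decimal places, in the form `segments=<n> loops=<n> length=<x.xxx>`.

cell (0,0): code 0100 → (0.810,1.000)–(1.000,0.809)
cell (0,1): code 1100 → (0.376,2.000)–(0.810,1.000)
cell (0,2): code 1100 → (0.684,3.000)–(0.376,2.000)
cell (0,3): code 1000 → (1.000,3.304)–(0.684,3.000)
cell (1,0): code 0110 → (1.000,0.809)–(2.000,0.716)
cell (1,3): code 1001 → (2.000,3.417)–(1.000,3.304)
cell (2,0): code 0010 → (2.000,0.716)–(2.315,1.000)
cell (2,1): code 0011 → (2.315,1.000)–(2.782,2.000)
cell (2,2): code 0011 → (2.782,2.000)–(2.482,3.000)
cell (2,3): code 0001 → (2.482,3.000)–(2.000,3.417)
total: 10 segments, chained into 1 closed loop(s), length Σ = 8.064251

segments=10 loops=1 length=8.064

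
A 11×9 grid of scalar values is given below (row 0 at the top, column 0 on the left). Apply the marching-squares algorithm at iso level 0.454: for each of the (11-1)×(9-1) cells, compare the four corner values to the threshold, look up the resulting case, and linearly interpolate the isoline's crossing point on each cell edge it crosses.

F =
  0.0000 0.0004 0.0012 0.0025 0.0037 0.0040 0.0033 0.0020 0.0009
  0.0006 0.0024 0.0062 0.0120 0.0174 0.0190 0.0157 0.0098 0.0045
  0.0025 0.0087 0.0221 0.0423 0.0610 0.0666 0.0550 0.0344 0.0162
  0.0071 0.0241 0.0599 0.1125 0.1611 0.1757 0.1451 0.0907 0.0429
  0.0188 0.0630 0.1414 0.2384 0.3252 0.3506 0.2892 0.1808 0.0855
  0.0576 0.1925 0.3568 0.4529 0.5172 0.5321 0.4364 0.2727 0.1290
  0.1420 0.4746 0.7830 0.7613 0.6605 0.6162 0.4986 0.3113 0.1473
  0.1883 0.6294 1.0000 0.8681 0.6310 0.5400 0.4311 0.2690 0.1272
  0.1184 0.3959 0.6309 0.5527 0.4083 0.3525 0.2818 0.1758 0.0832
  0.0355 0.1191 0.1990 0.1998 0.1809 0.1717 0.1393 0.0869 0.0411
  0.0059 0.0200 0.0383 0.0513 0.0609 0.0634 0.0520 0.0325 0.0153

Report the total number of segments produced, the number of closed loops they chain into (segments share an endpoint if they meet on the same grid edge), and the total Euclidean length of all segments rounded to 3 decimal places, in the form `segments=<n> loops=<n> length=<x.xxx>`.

cell (4,3): code 0100 → (4.671,4.000)–(5.000,3.017)
cell (4,4): code 1100 → (4.570,5.000)–(4.671,4.000)
cell (4,5): code 1000 → (5.000,5.816)–(4.570,5.000)
cell (5,0): code 0100 → (5.927,1.000)–(6.000,0.938)
cell (5,1): code 1100 → (5.228,2.000)–(5.927,1.000)
cell (5,2): code 1100 → (5.004,3.000)–(5.228,2.000)
cell (5,3): code 1110 → (5.000,3.017)–(5.004,3.000)
cell (5,5): code 1101 → (5.283,6.000)–(5.000,5.816)
cell (5,6): code 1000 → (6.000,6.238)–(5.283,6.000)
cell (6,0): code 0110 → (6.000,0.938)–(7.000,0.602)
cell (6,5): code 1011 → (7.000,5.790)–(6.661,6.000)
cell (6,6): code 0001 → (6.661,6.000)–(6.000,6.238)
cell (7,0): code 0010 → (7.000,0.602)–(7.751,1.000)
cell (7,1): code 0111 → (7.751,1.000)–(8.000,1.247)
cell (7,3): code 1011 → (8.000,3.684)–(7.795,4.000)
cell (7,4): code 0011 → (7.795,4.000)–(7.459,5.000)
cell (7,5): code 0001 → (7.459,5.000)–(7.000,5.790)
cell (8,1): code 0010 → (8.000,1.247)–(8.410,2.000)
cell (8,2): code 0011 → (8.410,2.000)–(8.280,3.000)
cell (8,3): code 0001 → (8.280,3.000)–(8.000,3.684)
total: 20 segments, chained into 1 closed loop(s), length Σ = 14.721759

segments=20 loops=1 length=14.722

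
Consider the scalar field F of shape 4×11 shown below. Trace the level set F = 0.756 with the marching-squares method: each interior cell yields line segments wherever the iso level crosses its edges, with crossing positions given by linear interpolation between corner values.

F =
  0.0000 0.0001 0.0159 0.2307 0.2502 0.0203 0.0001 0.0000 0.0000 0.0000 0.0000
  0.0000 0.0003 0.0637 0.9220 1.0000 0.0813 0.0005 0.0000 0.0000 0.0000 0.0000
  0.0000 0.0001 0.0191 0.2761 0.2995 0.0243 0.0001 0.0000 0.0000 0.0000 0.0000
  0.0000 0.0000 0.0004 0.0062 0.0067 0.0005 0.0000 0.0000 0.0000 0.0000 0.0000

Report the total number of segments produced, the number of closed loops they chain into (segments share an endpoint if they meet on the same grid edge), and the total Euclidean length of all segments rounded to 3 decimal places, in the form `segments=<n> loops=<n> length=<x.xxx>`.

cell (0,2): code 0100 → (0.760,3.000)–(1.000,2.807)
cell (0,3): code 1100 → (0.675,4.000)–(0.760,3.000)
cell (0,4): code 1000 → (1.000,4.266)–(0.675,4.000)
cell (1,2): code 0010 → (1.000,2.807)–(1.257,3.000)
cell (1,3): code 0011 → (1.257,3.000)–(1.348,4.000)
cell (1,4): code 0001 → (1.348,4.000)–(1.000,4.266)
total: 6 segments, chained into 1 closed loop(s), length Σ = 3.495841

segments=6 loops=1 length=3.496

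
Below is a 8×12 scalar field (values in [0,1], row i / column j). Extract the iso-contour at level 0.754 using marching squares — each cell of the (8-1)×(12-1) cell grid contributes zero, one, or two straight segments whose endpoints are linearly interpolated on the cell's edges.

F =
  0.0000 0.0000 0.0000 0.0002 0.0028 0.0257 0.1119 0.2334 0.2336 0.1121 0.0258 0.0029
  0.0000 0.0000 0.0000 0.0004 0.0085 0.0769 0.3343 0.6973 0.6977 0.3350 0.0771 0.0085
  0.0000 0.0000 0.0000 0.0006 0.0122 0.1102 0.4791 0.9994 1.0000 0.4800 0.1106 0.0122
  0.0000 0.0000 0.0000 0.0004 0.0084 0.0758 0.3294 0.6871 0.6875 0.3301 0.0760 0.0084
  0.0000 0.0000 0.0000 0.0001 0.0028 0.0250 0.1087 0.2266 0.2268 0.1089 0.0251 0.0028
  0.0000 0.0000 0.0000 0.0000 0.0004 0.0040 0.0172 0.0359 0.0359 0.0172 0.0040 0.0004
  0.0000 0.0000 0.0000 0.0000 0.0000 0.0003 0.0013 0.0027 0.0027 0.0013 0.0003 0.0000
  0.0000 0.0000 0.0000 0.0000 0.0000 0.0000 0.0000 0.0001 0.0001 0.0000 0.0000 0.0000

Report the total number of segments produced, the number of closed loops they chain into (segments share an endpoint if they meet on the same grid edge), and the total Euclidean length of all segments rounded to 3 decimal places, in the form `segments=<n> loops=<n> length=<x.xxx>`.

cell (1,6): code 0100 → (1.188,7.000)–(2.000,6.528)
cell (1,7): code 1100 → (1.186,8.000)–(1.188,7.000)
cell (1,8): code 1000 → (2.000,8.473)–(1.186,8.000)
cell (2,6): code 0010 → (2.000,6.528)–(2.786,7.000)
cell (2,7): code 0011 → (2.786,7.000)–(2.787,8.000)
cell (2,8): code 0001 → (2.787,8.000)–(2.000,8.473)
total: 6 segments, chained into 1 closed loop(s), length Σ = 5.715476

segments=6 loops=1 length=5.715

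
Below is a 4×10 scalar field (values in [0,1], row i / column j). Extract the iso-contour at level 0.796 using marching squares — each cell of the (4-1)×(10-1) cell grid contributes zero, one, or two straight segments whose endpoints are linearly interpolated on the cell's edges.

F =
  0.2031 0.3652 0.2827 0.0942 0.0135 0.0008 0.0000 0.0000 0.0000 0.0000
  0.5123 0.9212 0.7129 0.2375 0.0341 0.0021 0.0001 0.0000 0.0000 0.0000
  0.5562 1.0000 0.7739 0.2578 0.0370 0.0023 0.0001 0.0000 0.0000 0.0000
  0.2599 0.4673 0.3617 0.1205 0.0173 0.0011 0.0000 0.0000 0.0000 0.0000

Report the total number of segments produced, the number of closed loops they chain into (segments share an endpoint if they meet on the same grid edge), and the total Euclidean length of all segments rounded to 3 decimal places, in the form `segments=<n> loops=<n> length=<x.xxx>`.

segments=6 loops=1 length=4.656

cell (0,0): code 0100 → (0.775,1.000)–(1.000,0.694)
cell (0,1): code 1000 → (1.000,1.601)–(0.775,1.000)
cell (1,0): code 0110 → (1.000,0.694)–(2.000,0.540)
cell (1,1): code 1001 → (2.000,1.902)–(1.000,1.601)
cell (2,0): code 0010 → (2.000,0.540)–(2.383,1.000)
cell (2,1): code 0001 → (2.383,1.000)–(2.000,1.902)
total: 6 segments, chained into 1 closed loop(s), length Σ = 4.656463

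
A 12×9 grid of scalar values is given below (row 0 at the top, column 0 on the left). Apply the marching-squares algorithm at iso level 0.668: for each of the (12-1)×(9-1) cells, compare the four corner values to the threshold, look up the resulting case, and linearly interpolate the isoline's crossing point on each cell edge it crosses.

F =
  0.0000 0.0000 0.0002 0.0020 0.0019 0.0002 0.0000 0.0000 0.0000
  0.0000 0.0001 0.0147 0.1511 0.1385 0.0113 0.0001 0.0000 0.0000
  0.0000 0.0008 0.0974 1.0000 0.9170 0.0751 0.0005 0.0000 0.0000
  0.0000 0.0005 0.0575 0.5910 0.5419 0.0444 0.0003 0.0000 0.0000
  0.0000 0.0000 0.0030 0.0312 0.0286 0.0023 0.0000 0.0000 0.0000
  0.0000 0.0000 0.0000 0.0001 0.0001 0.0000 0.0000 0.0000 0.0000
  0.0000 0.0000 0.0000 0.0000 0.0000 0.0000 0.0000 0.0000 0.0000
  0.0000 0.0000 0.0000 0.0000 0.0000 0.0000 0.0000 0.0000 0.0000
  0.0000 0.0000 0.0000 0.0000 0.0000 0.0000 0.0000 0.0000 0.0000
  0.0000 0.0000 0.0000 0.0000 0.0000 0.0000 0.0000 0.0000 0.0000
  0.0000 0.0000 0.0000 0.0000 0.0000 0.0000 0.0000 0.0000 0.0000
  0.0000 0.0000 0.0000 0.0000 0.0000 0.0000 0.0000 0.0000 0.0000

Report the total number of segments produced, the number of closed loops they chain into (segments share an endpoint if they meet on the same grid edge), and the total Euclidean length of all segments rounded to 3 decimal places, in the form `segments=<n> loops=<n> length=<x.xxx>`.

cell (1,2): code 0100 → (1.609,3.000)–(2.000,2.632)
cell (1,3): code 1100 → (1.680,4.000)–(1.609,3.000)
cell (1,4): code 1000 → (2.000,4.296)–(1.680,4.000)
cell (2,2): code 0010 → (2.000,2.632)–(2.812,3.000)
cell (2,3): code 0011 → (2.812,3.000)–(2.664,4.000)
cell (2,4): code 0001 → (2.664,4.000)–(2.000,4.296)
total: 6 segments, chained into 1 closed loop(s), length Σ = 4.603851

segments=6 loops=1 length=4.604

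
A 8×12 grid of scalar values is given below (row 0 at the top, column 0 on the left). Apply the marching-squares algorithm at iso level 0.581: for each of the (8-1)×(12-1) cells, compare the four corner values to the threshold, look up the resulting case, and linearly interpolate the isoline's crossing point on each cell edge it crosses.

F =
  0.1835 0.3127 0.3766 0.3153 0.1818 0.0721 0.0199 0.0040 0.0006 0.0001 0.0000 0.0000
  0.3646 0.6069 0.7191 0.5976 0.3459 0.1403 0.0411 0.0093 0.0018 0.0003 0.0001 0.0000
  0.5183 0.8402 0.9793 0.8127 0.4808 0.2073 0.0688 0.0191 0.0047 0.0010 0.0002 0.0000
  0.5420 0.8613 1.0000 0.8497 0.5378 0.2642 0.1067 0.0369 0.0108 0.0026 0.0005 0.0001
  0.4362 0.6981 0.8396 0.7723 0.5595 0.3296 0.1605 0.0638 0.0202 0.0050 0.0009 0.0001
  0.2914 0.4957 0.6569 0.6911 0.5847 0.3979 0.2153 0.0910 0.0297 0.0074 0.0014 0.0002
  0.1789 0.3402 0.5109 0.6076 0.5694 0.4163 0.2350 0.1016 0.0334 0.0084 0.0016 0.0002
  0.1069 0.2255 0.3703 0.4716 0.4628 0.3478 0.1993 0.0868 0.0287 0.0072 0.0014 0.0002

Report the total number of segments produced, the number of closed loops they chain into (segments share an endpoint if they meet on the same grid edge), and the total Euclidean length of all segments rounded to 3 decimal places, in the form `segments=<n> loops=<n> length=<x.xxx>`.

cell (0,0): code 0100 → (0.912,1.000)–(1.000,0.893)
cell (0,1): code 1100 → (0.597,2.000)–(0.912,1.000)
cell (0,2): code 1100 → (0.941,3.000)–(0.597,2.000)
cell (0,3): code 1000 → (1.000,3.066)–(0.941,3.000)
cell (1,0): code 0110 → (1.000,0.893)–(2.000,0.195)
cell (1,3): code 1001 → (2.000,3.698)–(1.000,3.066)
cell (2,0): code 0110 → (2.000,0.195)–(3.000,0.122)
cell (2,3): code 1001 → (3.000,3.861)–(2.000,3.698)
cell (3,0): code 0110 → (3.000,0.122)–(4.000,0.553)
cell (3,3): code 1001 → (4.000,3.899)–(3.000,3.861)
cell (4,0): code 0010 → (4.000,0.553)–(4.579,1.000)
cell (4,1): code 0111 → (4.579,1.000)–(5.000,1.529)
cell (4,3): code 1101 → (4.853,4.000)–(4.000,3.899)
cell (4,4): code 1000 → (5.000,4.020)–(4.853,4.000)
cell (5,1): code 0010 → (5.000,1.529)–(5.520,2.000)
cell (5,2): code 0111 → (5.520,2.000)–(6.000,2.725)
cell (5,3): code 1011 → (6.000,3.696)–(5.242,4.000)
cell (5,4): code 0001 → (5.242,4.000)–(5.000,4.020)
cell (6,2): code 0010 → (6.000,2.725)–(6.196,3.000)
cell (6,3): code 0001 → (6.196,3.000)–(6.000,3.696)
total: 20 segments, chained into 1 closed loop(s), length Σ = 14.947176

segments=20 loops=1 length=14.947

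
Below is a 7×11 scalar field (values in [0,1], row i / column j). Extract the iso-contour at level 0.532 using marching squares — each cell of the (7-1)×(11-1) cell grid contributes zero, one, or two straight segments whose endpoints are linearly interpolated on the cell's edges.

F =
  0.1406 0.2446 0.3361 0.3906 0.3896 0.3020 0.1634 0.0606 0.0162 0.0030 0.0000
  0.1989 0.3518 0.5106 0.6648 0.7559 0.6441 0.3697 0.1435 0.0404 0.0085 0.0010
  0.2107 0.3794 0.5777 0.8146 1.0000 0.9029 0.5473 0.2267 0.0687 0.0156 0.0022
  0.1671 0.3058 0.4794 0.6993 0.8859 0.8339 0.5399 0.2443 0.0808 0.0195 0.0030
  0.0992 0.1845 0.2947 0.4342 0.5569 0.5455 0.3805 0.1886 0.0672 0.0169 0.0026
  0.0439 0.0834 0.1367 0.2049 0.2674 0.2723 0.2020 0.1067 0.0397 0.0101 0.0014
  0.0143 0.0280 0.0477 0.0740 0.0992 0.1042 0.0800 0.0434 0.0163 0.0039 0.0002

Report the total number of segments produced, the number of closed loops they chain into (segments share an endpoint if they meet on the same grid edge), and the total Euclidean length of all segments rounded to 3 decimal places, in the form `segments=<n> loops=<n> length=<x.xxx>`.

cell (0,2): code 0100 → (0.516,3.000)–(1.000,2.139)
cell (0,3): code 1100 → (0.389,4.000)–(0.516,3.000)
cell (0,4): code 1100 → (0.672,5.000)–(0.389,4.000)
cell (0,5): code 1000 → (1.000,5.409)–(0.672,5.000)
cell (1,1): code 0100 → (1.319,2.000)–(2.000,1.770)
cell (1,2): code 1110 → (1.000,2.139)–(1.319,2.000)
cell (1,5): code 1101 → (1.914,6.000)–(1.000,5.409)
cell (1,6): code 1000 → (2.000,6.048)–(1.914,6.000)
cell (2,1): code 0010 → (2.000,1.770)–(2.465,2.000)
cell (2,2): code 0111 → (2.465,2.000)–(3.000,2.239)
cell (2,6): code 1001 → (3.000,6.027)–(2.000,6.048)
cell (3,2): code 0010 → (3.000,2.239)–(3.631,3.000)
cell (3,3): code 0111 → (3.631,3.000)–(4.000,3.797)
cell (3,5): code 1011 → (4.000,5.082)–(3.050,6.000)
cell (3,6): code 0001 → (3.050,6.000)–(3.000,6.027)
cell (4,3): code 0010 → (4.000,3.797)–(4.086,4.000)
cell (4,4): code 0011 → (4.086,4.000)–(4.049,5.000)
cell (4,5): code 0001 → (4.049,5.000)–(4.000,5.082)
total: 18 segments, chained into 1 closed loop(s), length Σ = 12.479578

segments=18 loops=1 length=12.480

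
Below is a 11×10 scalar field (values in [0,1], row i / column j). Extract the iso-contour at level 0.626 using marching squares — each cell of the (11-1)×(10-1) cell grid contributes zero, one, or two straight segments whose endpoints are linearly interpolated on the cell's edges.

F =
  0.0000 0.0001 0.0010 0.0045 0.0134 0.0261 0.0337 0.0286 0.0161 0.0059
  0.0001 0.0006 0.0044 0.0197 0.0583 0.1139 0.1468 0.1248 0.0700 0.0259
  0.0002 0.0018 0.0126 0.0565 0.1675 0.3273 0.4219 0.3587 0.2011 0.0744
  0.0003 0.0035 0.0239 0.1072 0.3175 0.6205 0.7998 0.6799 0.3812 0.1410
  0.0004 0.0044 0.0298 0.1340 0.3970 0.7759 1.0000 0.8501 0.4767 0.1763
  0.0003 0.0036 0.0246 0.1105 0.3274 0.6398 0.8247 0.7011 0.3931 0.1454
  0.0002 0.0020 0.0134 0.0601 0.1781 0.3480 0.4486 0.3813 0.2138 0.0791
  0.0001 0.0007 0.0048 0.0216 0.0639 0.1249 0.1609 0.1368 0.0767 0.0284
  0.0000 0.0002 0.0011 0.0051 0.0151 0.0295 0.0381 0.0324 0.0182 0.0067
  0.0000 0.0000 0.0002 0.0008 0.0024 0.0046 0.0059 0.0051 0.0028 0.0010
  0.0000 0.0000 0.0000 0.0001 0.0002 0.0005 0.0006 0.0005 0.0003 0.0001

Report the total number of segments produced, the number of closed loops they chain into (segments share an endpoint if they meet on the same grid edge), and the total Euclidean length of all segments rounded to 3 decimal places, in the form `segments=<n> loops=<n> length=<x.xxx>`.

segments=12 loops=1 length=9.212

cell (2,5): code 0100 → (2.540,6.000)–(3.000,5.031)
cell (2,6): code 1100 → (2.832,7.000)–(2.540,6.000)
cell (2,7): code 1000 → (3.000,7.180)–(2.832,7.000)
cell (3,4): code 0100 → (3.035,5.000)–(4.000,4.604)
cell (3,5): code 1110 → (3.000,5.031)–(3.035,5.000)
cell (3,7): code 1001 → (4.000,7.600)–(3.000,7.180)
cell (4,4): code 0110 → (4.000,4.604)–(5.000,4.956)
cell (4,7): code 1001 → (5.000,7.244)–(4.000,7.600)
cell (5,4): code 0010 → (5.000,4.956)–(5.047,5.000)
cell (5,5): code 0011 → (5.047,5.000)–(5.528,6.000)
cell (5,6): code 0011 → (5.528,6.000)–(5.235,7.000)
cell (5,7): code 0001 → (5.235,7.000)–(5.000,7.244)
total: 12 segments, chained into 1 closed loop(s), length Σ = 9.211675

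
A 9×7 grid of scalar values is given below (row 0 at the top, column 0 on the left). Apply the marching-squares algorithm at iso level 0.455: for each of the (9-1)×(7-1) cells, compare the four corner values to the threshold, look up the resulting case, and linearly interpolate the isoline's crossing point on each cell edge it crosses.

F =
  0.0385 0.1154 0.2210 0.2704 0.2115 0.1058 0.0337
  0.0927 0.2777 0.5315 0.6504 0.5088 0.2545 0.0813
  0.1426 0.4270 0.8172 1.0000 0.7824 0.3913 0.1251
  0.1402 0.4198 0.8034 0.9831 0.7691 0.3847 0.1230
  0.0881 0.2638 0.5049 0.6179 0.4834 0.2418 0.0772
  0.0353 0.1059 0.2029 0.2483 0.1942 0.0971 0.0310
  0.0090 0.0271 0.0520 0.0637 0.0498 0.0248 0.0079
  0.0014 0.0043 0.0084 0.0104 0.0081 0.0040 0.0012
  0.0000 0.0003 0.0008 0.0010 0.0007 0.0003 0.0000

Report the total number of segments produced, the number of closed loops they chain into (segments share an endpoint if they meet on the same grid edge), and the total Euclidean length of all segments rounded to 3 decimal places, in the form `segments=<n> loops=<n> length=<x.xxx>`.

segments=14 loops=1 length=12.071

cell (0,1): code 0100 → (0.754,2.000)–(1.000,1.699)
cell (0,2): code 1100 → (0.486,3.000)–(0.754,2.000)
cell (0,3): code 1100 → (0.819,4.000)–(0.486,3.000)
cell (0,4): code 1000 → (1.000,4.212)–(0.819,4.000)
cell (1,1): code 0110 → (1.000,1.699)–(2.000,1.072)
cell (1,4): code 1001 → (2.000,4.837)–(1.000,4.212)
cell (2,1): code 0110 → (2.000,1.072)–(3.000,1.092)
cell (2,4): code 1001 → (3.000,4.817)–(2.000,4.837)
cell (3,1): code 0110 → (3.000,1.092)–(4.000,1.793)
cell (3,4): code 1001 → (4.000,4.118)–(3.000,4.817)
cell (4,1): code 0010 → (4.000,1.793)–(4.165,2.000)
cell (4,2): code 0011 → (4.165,2.000)–(4.441,3.000)
cell (4,3): code 0011 → (4.441,3.000)–(4.098,4.000)
cell (4,4): code 0001 → (4.098,4.000)–(4.000,4.118)
total: 14 segments, chained into 1 closed loop(s), length Σ = 12.071272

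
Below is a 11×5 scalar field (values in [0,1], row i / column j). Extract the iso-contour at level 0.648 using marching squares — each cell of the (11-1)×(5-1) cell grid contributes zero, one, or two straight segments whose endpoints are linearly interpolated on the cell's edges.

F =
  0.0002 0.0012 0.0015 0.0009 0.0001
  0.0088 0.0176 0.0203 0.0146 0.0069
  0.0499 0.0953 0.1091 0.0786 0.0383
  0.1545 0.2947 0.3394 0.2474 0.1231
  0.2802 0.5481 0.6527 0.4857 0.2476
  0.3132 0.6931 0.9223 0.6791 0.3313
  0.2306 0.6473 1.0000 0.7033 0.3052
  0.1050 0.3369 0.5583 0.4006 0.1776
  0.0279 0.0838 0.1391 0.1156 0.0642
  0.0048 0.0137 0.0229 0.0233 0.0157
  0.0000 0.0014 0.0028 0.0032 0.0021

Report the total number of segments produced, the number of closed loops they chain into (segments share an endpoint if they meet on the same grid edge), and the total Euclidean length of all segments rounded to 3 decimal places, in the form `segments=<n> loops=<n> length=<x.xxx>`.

cell (3,1): code 0100 → (3.985,2.000)–(4.000,1.955)
cell (3,2): code 1000 → (4.000,2.028)–(3.985,2.000)
cell (4,0): code 0100 → (4.689,1.000)–(5.000,0.881)
cell (4,1): code 1110 → (4.000,1.955)–(4.689,1.000)
cell (4,2): code 1101 → (4.839,3.000)–(4.000,2.028)
cell (4,3): code 1000 → (5.000,3.089)–(4.839,3.000)
cell (5,0): code 0010 → (5.000,0.881)–(5.985,1.000)
cell (5,1): code 0111 → (5.985,1.000)–(6.000,1.002)
cell (5,3): code 1001 → (6.000,3.139)–(5.000,3.089)
cell (6,1): code 0010 → (6.000,1.002)–(6.797,2.000)
cell (6,2): code 0011 → (6.797,2.000)–(6.183,3.000)
cell (6,3): code 0001 → (6.183,3.000)–(6.000,3.139)
total: 12 segments, chained into 1 closed loop(s), length Σ = 7.746565

segments=12 loops=1 length=7.747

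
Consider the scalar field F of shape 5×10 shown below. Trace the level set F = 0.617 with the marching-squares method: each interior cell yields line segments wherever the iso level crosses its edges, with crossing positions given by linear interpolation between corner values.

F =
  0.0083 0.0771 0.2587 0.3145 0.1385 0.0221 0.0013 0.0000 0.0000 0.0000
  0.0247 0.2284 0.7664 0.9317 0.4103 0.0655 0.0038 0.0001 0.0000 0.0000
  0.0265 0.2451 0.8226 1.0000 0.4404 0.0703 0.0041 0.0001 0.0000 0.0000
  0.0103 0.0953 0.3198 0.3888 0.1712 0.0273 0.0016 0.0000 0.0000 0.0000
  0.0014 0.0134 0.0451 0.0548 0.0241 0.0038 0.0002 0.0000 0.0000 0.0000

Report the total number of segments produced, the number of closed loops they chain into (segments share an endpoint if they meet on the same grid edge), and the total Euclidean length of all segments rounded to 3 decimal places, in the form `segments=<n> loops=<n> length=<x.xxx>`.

segments=8 loops=1 length=6.718

cell (0,1): code 0100 → (0.706,2.000)–(1.000,1.722)
cell (0,2): code 1100 → (0.490,3.000)–(0.706,2.000)
cell (0,3): code 1000 → (1.000,3.604)–(0.490,3.000)
cell (1,1): code 0110 → (1.000,1.722)–(2.000,1.644)
cell (1,3): code 1001 → (2.000,3.684)–(1.000,3.604)
cell (2,1): code 0010 → (2.000,1.644)–(2.409,2.000)
cell (2,2): code 0011 → (2.409,2.000)–(2.627,3.000)
cell (2,3): code 0001 → (2.627,3.000)–(2.000,3.684)
total: 8 segments, chained into 1 closed loop(s), length Σ = 6.717585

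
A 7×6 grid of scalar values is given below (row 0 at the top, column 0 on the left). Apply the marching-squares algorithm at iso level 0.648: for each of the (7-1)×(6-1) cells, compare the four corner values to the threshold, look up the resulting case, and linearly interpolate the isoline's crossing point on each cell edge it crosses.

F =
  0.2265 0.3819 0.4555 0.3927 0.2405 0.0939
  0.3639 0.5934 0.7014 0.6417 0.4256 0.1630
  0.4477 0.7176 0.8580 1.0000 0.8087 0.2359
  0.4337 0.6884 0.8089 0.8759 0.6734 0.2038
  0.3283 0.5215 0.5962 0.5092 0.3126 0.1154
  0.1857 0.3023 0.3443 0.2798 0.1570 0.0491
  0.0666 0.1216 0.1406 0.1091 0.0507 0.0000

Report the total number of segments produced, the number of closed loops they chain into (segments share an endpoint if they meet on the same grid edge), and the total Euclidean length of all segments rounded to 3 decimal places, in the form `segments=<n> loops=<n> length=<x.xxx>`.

segments=14 loops=1 length=10.190

cell (0,1): code 0100 → (0.783,2.000)–(1.000,1.506)
cell (0,2): code 1000 → (1.000,2.894)–(0.783,2.000)
cell (1,0): code 0100 → (1.440,1.000)–(2.000,0.742)
cell (1,1): code 1110 → (1.000,1.506)–(1.440,1.000)
cell (1,2): code 1101 → (1.018,3.000)–(1.000,2.894)
cell (1,3): code 1100 → (1.581,4.000)–(1.018,3.000)
cell (1,4): code 1000 → (2.000,4.281)–(1.581,4.000)
cell (2,0): code 0110 → (2.000,0.742)–(3.000,0.841)
cell (2,4): code 1001 → (3.000,4.054)–(2.000,4.281)
cell (3,0): code 0010 → (3.000,0.841)–(3.242,1.000)
cell (3,1): code 0011 → (3.242,1.000)–(3.756,2.000)
cell (3,2): code 0011 → (3.756,2.000)–(3.621,3.000)
cell (3,3): code 0011 → (3.621,3.000)–(3.070,4.000)
cell (3,4): code 0001 → (3.070,4.000)–(3.000,4.054)
total: 14 segments, chained into 1 closed loop(s), length Σ = 10.190344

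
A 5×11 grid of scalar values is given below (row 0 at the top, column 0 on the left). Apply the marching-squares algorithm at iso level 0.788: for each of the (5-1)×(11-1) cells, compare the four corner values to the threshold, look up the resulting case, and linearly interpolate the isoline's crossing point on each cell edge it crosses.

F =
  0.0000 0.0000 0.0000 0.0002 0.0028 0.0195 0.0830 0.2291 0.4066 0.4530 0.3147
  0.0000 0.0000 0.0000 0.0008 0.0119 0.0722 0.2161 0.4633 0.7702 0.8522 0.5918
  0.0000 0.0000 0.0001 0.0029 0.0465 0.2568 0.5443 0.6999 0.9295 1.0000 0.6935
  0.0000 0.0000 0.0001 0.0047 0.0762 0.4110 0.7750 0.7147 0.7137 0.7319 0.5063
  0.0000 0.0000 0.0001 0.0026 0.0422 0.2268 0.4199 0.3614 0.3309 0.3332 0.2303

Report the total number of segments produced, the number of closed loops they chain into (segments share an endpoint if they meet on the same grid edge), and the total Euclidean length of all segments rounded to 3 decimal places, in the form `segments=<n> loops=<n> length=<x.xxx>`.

segments=8 loops=1 length=6.473

cell (0,8): code 0100 → (0.839,9.000)–(1.000,8.217)
cell (0,9): code 1000 → (1.000,9.247)–(0.839,9.000)
cell (1,7): code 0100 → (1.112,8.000)–(2.000,7.384)
cell (1,8): code 1110 → (1.000,8.217)–(1.112,8.000)
cell (1,9): code 1001 → (2.000,9.692)–(1.000,9.247)
cell (2,7): code 0010 → (2.000,7.384)–(2.656,8.000)
cell (2,8): code 0011 → (2.656,8.000)–(2.791,9.000)
cell (2,9): code 0001 → (2.791,9.000)–(2.000,9.692)
total: 8 segments, chained into 1 closed loop(s), length Σ = 6.473012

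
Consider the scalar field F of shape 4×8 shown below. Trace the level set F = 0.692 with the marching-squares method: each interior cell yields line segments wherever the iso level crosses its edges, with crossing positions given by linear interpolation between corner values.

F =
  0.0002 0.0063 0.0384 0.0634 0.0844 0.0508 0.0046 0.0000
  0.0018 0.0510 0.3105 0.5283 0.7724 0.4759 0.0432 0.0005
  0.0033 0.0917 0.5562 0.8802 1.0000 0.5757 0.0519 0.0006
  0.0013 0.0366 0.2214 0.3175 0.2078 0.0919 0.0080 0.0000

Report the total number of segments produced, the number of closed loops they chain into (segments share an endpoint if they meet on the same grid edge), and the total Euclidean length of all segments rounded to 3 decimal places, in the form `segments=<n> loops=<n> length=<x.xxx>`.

cell (0,3): code 0100 → (0.883,4.000)–(1.000,3.671)
cell (0,4): code 1000 → (1.000,4.271)–(0.883,4.000)
cell (1,2): code 0100 → (1.465,3.000)–(2.000,2.419)
cell (1,3): code 1110 → (1.000,3.671)–(1.465,3.000)
cell (1,4): code 1001 → (2.000,4.726)–(1.000,4.271)
cell (2,2): code 0010 → (2.000,2.419)–(2.334,3.000)
cell (2,3): code 0011 → (2.334,3.000)–(2.389,4.000)
cell (2,4): code 0001 → (2.389,4.000)–(2.000,4.726)
total: 8 segments, chained into 1 closed loop(s), length Σ = 5.844260

segments=8 loops=1 length=5.844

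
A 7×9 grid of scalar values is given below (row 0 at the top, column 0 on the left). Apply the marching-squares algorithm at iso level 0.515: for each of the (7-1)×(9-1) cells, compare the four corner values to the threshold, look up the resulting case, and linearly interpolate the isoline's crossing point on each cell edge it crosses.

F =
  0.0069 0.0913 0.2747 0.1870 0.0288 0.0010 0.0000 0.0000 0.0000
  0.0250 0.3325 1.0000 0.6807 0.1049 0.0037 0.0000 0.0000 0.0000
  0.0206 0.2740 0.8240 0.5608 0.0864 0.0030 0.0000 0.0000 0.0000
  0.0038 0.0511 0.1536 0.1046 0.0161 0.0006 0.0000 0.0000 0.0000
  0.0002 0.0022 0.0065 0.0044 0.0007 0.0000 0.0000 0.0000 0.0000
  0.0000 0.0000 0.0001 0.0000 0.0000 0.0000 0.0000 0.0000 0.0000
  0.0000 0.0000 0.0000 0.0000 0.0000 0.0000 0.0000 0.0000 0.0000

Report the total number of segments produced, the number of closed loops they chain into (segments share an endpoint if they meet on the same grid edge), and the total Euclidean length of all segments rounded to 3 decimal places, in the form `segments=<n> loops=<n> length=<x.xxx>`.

cell (0,1): code 0100 → (0.331,2.000)–(1.000,1.273)
cell (0,2): code 1100 → (0.664,3.000)–(0.331,2.000)
cell (0,3): code 1000 → (1.000,3.288)–(0.664,3.000)
cell (1,1): code 0110 → (1.000,1.273)–(2.000,1.438)
cell (1,3): code 1001 → (2.000,3.097)–(1.000,3.288)
cell (2,1): code 0010 → (2.000,1.438)–(2.461,2.000)
cell (2,2): code 0011 → (2.461,2.000)–(2.100,3.000)
cell (2,3): code 0001 → (2.100,3.000)–(2.000,3.097)
total: 8 segments, chained into 1 closed loop(s), length Σ = 6.444163

segments=8 loops=1 length=6.444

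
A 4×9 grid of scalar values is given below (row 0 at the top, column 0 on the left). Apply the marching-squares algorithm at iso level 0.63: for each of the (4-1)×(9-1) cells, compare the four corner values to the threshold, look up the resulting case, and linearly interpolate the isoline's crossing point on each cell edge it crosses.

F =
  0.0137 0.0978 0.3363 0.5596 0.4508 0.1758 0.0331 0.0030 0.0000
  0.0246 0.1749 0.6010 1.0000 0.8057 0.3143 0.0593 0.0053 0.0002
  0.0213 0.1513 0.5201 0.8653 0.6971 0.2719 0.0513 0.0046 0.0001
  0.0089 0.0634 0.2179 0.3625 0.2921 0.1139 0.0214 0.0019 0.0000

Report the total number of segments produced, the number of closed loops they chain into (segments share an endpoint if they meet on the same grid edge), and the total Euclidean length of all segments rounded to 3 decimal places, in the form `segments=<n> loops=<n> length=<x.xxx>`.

segments=8 loops=1 length=7.070

cell (0,2): code 0100 → (0.160,3.000)–(1.000,2.073)
cell (0,3): code 1100 → (0.505,4.000)–(0.160,3.000)
cell (0,4): code 1000 → (1.000,4.358)–(0.505,4.000)
cell (1,2): code 0110 → (1.000,2.073)–(2.000,2.318)
cell (1,4): code 1001 → (2.000,4.158)–(1.000,4.358)
cell (2,2): code 0010 → (2.000,2.318)–(2.468,3.000)
cell (2,3): code 0011 → (2.468,3.000)–(2.166,4.000)
cell (2,4): code 0001 → (2.166,4.000)–(2.000,4.158)
total: 8 segments, chained into 1 closed loop(s), length Σ = 7.069666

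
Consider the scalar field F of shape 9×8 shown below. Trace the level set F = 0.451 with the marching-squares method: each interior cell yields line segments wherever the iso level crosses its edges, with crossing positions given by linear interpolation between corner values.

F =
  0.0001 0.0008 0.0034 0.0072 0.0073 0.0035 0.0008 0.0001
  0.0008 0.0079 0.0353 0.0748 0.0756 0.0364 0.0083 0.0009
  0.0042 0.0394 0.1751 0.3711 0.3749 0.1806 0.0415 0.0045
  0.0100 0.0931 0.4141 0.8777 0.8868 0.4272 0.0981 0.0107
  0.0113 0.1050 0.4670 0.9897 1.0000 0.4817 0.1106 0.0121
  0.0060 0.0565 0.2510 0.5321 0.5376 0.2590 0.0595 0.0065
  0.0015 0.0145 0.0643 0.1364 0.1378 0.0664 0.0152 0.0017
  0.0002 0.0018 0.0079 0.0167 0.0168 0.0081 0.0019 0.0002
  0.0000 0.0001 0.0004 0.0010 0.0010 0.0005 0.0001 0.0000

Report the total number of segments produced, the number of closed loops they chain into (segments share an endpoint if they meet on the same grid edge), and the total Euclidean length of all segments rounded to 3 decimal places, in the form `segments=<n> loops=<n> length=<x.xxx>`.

cell (2,2): code 0100 → (2.158,3.000)–(3.000,2.080)
cell (2,3): code 1100 → (2.149,4.000)–(2.158,3.000)
cell (2,4): code 1000 → (3.000,4.948)–(2.149,4.000)
cell (3,1): code 0100 → (3.698,2.000)–(4.000,1.956)
cell (3,2): code 1110 → (3.000,2.080)–(3.698,2.000)
cell (3,4): code 1101 → (3.437,5.000)–(3.000,4.948)
cell (3,5): code 1000 → (4.000,5.083)–(3.437,5.000)
cell (4,1): code 0010 → (4.000,1.956)–(4.074,2.000)
cell (4,2): code 0111 → (4.074,2.000)–(5.000,2.711)
cell (4,4): code 1011 → (5.000,4.311)–(4.138,5.000)
cell (4,5): code 0001 → (4.138,5.000)–(4.000,5.083)
cell (5,2): code 0010 → (5.000,2.711)–(5.205,3.000)
cell (5,3): code 0011 → (5.205,3.000)–(5.217,4.000)
cell (5,4): code 0001 → (5.217,4.000)–(5.000,4.311)
total: 14 segments, chained into 1 closed loop(s), length Σ = 9.790148

segments=14 loops=1 length=9.790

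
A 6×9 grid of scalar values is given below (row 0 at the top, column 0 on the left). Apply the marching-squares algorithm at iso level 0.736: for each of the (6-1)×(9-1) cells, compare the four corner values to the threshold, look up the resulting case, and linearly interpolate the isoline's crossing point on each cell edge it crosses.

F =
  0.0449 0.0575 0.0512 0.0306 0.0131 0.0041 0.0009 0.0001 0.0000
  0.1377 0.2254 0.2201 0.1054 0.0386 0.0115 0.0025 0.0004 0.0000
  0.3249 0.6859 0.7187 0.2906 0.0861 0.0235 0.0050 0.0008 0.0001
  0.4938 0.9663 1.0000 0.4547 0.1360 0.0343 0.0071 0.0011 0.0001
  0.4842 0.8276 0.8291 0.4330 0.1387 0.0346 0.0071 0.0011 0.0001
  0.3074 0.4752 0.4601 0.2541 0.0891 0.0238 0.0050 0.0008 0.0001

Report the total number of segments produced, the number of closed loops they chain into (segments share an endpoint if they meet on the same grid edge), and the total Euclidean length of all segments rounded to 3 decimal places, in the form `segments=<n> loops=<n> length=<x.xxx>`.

cell (2,0): code 0100 → (2.179,1.000)–(3.000,0.513)
cell (2,1): code 1100 → (2.062,2.000)–(2.179,1.000)
cell (2,2): code 1000 → (3.000,2.484)–(2.062,2.000)
cell (3,0): code 0110 → (3.000,0.513)–(4.000,0.733)
cell (3,2): code 1001 → (4.000,2.235)–(3.000,2.484)
cell (4,0): code 0010 → (4.000,0.733)–(4.260,1.000)
cell (4,1): code 0011 → (4.260,1.000)–(4.252,2.000)
cell (4,2): code 0001 → (4.252,2.000)–(4.000,2.235)
total: 8 segments, chained into 1 closed loop(s), length Σ = 6.789832

segments=8 loops=1 length=6.790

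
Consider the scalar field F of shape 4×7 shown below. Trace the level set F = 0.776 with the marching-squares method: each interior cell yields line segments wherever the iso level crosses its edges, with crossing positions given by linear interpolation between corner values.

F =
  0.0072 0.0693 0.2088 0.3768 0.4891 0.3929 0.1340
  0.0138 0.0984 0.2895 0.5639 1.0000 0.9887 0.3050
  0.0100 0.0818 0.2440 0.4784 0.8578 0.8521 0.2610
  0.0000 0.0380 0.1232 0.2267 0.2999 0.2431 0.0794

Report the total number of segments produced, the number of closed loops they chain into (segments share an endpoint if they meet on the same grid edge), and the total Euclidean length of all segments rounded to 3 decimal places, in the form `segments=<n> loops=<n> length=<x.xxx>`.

cell (0,3): code 0100 → (0.562,4.000)–(1.000,3.486)
cell (0,4): code 1100 → (0.643,5.000)–(0.562,4.000)
cell (0,5): code 1000 → (1.000,5.311)–(0.643,5.000)
cell (1,3): code 0110 → (1.000,3.486)–(2.000,3.784)
cell (1,5): code 1001 → (2.000,5.129)–(1.000,5.311)
cell (2,3): code 0010 → (2.000,3.784)–(2.147,4.000)
cell (2,4): code 0011 → (2.147,4.000)–(2.125,5.000)
cell (2,5): code 0001 → (2.125,5.000)–(2.000,5.129)
total: 8 segments, chained into 1 closed loop(s), length Σ = 5.652510

segments=8 loops=1 length=5.653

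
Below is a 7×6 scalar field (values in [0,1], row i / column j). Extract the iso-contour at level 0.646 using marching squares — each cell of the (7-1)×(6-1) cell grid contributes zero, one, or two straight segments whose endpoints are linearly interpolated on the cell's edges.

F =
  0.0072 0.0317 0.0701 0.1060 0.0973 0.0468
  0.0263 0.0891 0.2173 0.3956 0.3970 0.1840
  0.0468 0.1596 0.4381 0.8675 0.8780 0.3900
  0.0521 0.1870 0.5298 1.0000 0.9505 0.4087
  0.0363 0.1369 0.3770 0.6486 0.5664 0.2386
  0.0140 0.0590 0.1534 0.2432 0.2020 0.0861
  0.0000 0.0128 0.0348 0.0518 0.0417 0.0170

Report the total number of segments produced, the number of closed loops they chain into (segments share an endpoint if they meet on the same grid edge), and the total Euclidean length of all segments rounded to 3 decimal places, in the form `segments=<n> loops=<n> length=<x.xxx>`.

segments=10 loops=1 length=7.658

cell (1,2): code 0100 → (1.531,3.000)–(2.000,2.484)
cell (1,3): code 1100 → (1.518,4.000)–(1.531,3.000)
cell (1,4): code 1000 → (2.000,4.475)–(1.518,4.000)
cell (2,2): code 0110 → (2.000,2.484)–(3.000,2.247)
cell (2,4): code 1001 → (3.000,4.562)–(2.000,4.475)
cell (3,2): code 0110 → (3.000,2.247)–(4.000,2.990)
cell (3,3): code 1011 → (4.000,3.032)–(3.793,4.000)
cell (3,4): code 0001 → (3.793,4.000)–(3.000,4.562)
cell (4,2): code 0010 → (4.000,2.990)–(4.006,3.000)
cell (4,3): code 0001 → (4.006,3.000)–(4.000,3.032)
total: 10 segments, chained into 1 closed loop(s), length Σ = 7.658055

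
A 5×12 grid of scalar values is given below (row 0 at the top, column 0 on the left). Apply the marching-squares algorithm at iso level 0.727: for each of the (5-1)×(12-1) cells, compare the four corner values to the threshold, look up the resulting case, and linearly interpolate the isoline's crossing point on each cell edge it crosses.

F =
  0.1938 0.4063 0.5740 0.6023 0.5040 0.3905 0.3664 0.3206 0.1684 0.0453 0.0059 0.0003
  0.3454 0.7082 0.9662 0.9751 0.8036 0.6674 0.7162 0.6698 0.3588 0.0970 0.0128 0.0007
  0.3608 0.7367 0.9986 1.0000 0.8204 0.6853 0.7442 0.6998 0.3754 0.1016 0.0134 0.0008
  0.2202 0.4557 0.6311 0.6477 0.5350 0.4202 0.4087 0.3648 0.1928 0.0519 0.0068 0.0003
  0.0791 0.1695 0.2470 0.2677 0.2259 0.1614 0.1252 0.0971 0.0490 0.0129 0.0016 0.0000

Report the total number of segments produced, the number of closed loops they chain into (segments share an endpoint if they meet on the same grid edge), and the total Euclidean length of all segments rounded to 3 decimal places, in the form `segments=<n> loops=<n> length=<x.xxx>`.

cell (0,1): code 0100 → (0.390,2.000)–(1.000,1.073)
cell (0,2): code 1100 → (0.334,3.000)–(0.390,2.000)
cell (0,3): code 1100 → (0.744,4.000)–(0.334,3.000)
cell (0,4): code 1000 → (1.000,4.562)–(0.744,4.000)
cell (1,0): code 0100 → (1.660,1.000)–(2.000,0.974)
cell (1,1): code 1110 → (1.000,1.073)–(1.660,1.000)
cell (1,4): code 1001 → (2.000,4.691)–(1.000,4.562)
cell (1,5): code 0100 → (1.386,6.000)–(2.000,5.708)
cell (1,6): code 1000 → (2.000,6.387)–(1.386,6.000)
cell (2,0): code 0010 → (2.000,0.974)–(2.035,1.000)
cell (2,1): code 0011 → (2.035,1.000)–(2.739,2.000)
cell (2,2): code 0011 → (2.739,2.000)–(2.775,3.000)
cell (2,3): code 0011 → (2.775,3.000)–(2.327,4.000)
cell (2,4): code 0001 → (2.327,4.000)–(2.000,4.691)
cell (2,5): code 0010 → (2.000,5.708)–(2.051,6.000)
cell (2,6): code 0001 → (2.051,6.000)–(2.000,6.387)
total: 16 segments, chained into 2 closed loop(s), length Σ = 12.044236

segments=16 loops=2 length=12.044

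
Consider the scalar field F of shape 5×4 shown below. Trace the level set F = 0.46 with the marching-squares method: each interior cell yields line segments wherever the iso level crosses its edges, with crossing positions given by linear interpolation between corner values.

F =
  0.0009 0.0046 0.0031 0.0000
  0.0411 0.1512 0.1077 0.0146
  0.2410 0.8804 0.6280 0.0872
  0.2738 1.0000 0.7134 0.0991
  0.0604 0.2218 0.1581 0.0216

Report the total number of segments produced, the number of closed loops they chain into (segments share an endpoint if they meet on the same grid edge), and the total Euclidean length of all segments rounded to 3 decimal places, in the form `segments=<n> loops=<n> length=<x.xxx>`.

cell (1,0): code 0100 → (1.423,1.000)–(2.000,0.343)
cell (1,1): code 1100 → (1.677,2.000)–(1.423,1.000)
cell (1,2): code 1000 → (2.000,2.311)–(1.677,2.000)
cell (2,0): code 0110 → (2.000,0.343)–(3.000,0.256)
cell (2,2): code 1001 → (3.000,2.413)–(2.000,2.311)
cell (3,0): code 0010 → (3.000,0.256)–(3.694,1.000)
cell (3,1): code 0011 → (3.694,1.000)–(3.456,2.000)
cell (3,2): code 0001 → (3.456,2.000)–(3.000,2.413)
total: 8 segments, chained into 1 closed loop(s), length Σ = 7.023108

segments=8 loops=1 length=7.023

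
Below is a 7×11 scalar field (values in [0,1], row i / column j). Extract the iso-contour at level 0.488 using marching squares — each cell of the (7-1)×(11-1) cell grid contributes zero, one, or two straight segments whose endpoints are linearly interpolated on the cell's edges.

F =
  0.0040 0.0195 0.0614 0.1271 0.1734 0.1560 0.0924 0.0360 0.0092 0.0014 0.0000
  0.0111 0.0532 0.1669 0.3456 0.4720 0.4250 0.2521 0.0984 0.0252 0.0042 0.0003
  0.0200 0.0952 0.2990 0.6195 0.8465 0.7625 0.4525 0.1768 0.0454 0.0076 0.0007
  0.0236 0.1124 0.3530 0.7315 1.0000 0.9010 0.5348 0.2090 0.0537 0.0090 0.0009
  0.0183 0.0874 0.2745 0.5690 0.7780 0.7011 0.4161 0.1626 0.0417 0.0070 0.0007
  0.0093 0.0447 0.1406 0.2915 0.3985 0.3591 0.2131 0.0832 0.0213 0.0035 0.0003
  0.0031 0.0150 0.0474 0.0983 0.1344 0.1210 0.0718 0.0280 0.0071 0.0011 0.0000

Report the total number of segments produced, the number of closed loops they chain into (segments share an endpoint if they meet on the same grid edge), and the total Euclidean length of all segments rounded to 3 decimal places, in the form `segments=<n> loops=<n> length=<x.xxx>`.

cell (1,2): code 0100 → (1.520,3.000)–(2.000,2.590)
cell (1,3): code 1100 → (1.043,4.000)–(1.520,3.000)
cell (1,4): code 1100 → (1.187,5.000)–(1.043,4.000)
cell (1,5): code 1000 → (2.000,5.885)–(1.187,5.000)
cell (2,2): code 0110 → (2.000,2.590)–(3.000,2.357)
cell (2,5): code 1101 → (2.431,6.000)–(2.000,5.885)
cell (2,6): code 1000 → (3.000,6.144)–(2.431,6.000)
cell (3,2): code 0110 → (3.000,2.357)–(4.000,2.725)
cell (3,5): code 1011 → (4.000,5.748)–(3.394,6.000)
cell (3,6): code 0001 → (3.394,6.000)–(3.000,6.144)
cell (4,2): code 0010 → (4.000,2.725)–(4.292,3.000)
cell (4,3): code 0011 → (4.292,3.000)–(4.764,4.000)
cell (4,4): code 0011 → (4.764,4.000)–(4.623,5.000)
cell (4,5): code 0001 → (4.623,5.000)–(4.000,5.748)
total: 14 segments, chained into 1 closed loop(s), length Σ = 11.643421

segments=14 loops=1 length=11.643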